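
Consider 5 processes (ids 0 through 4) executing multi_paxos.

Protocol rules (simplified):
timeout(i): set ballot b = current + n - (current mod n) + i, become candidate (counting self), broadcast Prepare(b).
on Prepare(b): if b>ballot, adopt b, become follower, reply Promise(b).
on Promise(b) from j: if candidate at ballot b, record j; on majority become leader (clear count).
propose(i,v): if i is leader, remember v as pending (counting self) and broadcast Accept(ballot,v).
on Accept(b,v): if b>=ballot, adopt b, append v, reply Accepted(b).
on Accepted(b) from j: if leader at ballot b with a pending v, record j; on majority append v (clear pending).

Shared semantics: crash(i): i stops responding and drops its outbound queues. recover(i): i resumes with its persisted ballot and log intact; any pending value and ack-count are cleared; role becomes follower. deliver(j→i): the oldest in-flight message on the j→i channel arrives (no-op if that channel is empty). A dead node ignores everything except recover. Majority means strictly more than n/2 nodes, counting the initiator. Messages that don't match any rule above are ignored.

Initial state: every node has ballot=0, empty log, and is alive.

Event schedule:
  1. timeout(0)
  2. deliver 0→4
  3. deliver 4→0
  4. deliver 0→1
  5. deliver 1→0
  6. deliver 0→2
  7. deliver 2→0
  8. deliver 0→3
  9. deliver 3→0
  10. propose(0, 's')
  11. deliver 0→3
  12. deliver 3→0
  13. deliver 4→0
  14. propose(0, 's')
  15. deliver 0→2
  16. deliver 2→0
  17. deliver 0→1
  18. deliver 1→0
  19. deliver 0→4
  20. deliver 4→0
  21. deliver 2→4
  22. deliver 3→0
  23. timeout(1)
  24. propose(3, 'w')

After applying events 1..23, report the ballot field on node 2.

1. timeout(0):  <0:cand b5 ->
2. deliver 0→4:  <4:foll b5 ->
3. deliver 4→0:  nop
4. deliver 0→1:  <1:foll b5 ->
5. deliver 1→0:  <0:lead b5 ->
6. deliver 0→2:  <2:foll b5 ->
7. deliver 2→0:  nop
8. deliver 0→3:  <3:foll b5 ->
9. deliver 3→0:  nop
10. propose(0,'s'):  nop
11. deliver 0→3:  <3:foll b5 s>
12. deliver 3→0:  nop
13. deliver 4→0:  nop
14. propose(0,'s'):  nop
15. deliver 0→2:  <2:foll b5 s>
16. deliver 2→0:  nop
17. deliver 0→1:  <1:foll b5 s>
18. deliver 1→0:  <0:lead b5 s>
19. deliver 0→4:  <4:foll b5 s>
20. deliver 4→0:  nop
21. deliver 2→4:  nop
22. deliver 3→0:  nop
23. timeout(1):  <1:cand b11 s>

5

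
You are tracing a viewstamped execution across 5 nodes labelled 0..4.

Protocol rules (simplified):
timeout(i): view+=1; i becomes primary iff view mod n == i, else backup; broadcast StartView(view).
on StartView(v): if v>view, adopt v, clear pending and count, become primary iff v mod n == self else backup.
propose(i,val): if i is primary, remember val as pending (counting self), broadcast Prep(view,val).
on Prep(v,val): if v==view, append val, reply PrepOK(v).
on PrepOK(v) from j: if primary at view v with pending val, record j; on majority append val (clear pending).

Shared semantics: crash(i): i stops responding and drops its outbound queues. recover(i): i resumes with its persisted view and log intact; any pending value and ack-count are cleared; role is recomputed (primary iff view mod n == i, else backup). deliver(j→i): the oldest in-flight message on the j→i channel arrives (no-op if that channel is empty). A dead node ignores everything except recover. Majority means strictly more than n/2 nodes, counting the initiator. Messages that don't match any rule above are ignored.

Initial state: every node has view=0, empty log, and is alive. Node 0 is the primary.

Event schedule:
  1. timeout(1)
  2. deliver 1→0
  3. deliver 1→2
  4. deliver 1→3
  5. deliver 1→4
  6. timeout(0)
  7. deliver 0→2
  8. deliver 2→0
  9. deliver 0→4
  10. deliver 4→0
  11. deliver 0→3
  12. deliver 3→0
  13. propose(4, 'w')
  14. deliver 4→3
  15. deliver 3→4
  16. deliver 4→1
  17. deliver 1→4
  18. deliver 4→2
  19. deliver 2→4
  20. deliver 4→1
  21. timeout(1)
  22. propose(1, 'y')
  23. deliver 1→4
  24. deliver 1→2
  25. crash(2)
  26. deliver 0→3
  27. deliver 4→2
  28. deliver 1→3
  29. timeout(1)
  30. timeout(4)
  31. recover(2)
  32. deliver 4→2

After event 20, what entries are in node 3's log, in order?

step 1 timeout(1): 1={prim,v=1,log=-}
step 2 deliver 1→0: 0={back,v=1,log=-}
step 3 deliver 1→2: 2={back,v=1,log=-}
step 4 deliver 1→3: 3={back,v=1,log=-}
step 5 deliver 1→4: 4={back,v=1,log=-}
step 6 timeout(0): 0={back,v=2,log=-}
step 7 deliver 0→2: 2={prim,v=2,log=-}
step 8 deliver 2→0: —
step 9 deliver 0→4: 4={back,v=2,log=-}
step 10 deliver 4→0: —
step 11 deliver 0→3: 3={back,v=2,log=-}
step 12 deliver 3→0: —
step 13 propose(4,'w'): —
step 14 deliver 4→3: —
step 15 deliver 3→4: —
step 16 deliver 4→1: —
step 17 deliver 1→4: —
step 18 deliver 4→2: —
step 19 deliver 2→4: —
step 20 deliver 4→1: —

empty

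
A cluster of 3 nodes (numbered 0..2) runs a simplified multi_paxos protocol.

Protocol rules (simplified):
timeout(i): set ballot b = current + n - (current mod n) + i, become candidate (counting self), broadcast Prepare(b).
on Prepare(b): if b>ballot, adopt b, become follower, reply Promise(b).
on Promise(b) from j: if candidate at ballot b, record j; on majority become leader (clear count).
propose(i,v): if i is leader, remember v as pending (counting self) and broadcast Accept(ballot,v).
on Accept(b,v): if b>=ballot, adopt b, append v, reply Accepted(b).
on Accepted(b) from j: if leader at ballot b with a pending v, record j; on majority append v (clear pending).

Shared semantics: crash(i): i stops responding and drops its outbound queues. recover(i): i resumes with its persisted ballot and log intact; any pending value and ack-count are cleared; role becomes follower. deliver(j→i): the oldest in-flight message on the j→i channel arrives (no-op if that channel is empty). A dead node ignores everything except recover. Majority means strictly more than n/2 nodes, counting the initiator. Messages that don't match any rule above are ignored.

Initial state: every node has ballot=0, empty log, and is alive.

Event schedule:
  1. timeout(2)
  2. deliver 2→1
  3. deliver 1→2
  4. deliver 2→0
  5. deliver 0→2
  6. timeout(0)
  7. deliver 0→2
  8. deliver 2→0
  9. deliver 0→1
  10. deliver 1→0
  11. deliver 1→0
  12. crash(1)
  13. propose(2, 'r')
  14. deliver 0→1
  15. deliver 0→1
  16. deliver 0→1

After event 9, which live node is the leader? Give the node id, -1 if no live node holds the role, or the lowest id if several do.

step 1 timeout(2): 2={cand,b=5,log=-}
step 2 deliver 2→1: 1={foll,b=5,log=-}
step 3 deliver 1→2: 2={lead,b=5,log=-}
step 4 deliver 2→0: 0={foll,b=5,log=-}
step 5 deliver 0→2: —
step 6 timeout(0): 0={cand,b=6,log=-}
step 7 deliver 0→2: 2={foll,b=6,log=-}
step 8 deliver 2→0: 0={lead,b=6,log=-}
step 9 deliver 0→1: 1={foll,b=6,log=-}

0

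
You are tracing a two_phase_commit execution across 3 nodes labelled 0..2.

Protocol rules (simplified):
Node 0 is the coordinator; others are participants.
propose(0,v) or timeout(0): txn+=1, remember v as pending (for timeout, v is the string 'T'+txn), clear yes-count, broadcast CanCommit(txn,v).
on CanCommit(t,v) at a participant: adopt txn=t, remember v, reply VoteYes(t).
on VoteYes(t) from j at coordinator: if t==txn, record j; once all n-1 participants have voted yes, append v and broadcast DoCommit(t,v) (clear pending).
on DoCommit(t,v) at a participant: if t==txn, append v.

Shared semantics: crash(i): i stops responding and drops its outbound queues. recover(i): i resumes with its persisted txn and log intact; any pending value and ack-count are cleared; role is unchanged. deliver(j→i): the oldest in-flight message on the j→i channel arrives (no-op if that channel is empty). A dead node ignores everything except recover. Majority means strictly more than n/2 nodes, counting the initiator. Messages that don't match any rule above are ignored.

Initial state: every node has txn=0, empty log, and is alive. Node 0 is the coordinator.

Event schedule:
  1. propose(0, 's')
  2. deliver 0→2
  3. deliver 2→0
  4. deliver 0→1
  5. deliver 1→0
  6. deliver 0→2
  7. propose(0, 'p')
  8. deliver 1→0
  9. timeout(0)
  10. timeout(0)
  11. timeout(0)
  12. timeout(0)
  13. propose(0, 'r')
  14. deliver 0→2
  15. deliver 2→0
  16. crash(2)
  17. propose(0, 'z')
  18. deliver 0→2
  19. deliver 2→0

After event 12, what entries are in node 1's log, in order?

1. propose(0,'s'):  <0:coor t1 ->
2. deliver 0→2:  <2:part t1 ->
3. deliver 2→0:  nop
4. deliver 0→1:  <1:part t1 ->
5. deliver 1→0:  <0:coor t1 s>
6. deliver 0→2:  <2:part t1 s>
7. propose(0,'p'):  <0:coor t2 s>
8. deliver 1→0:  nop
9. timeout(0):  <0:coor t3 s>
10. timeout(0):  <0:coor t4 s>
11. timeout(0):  <0:coor t5 s>
12. timeout(0):  <0:coor t6 s>

empty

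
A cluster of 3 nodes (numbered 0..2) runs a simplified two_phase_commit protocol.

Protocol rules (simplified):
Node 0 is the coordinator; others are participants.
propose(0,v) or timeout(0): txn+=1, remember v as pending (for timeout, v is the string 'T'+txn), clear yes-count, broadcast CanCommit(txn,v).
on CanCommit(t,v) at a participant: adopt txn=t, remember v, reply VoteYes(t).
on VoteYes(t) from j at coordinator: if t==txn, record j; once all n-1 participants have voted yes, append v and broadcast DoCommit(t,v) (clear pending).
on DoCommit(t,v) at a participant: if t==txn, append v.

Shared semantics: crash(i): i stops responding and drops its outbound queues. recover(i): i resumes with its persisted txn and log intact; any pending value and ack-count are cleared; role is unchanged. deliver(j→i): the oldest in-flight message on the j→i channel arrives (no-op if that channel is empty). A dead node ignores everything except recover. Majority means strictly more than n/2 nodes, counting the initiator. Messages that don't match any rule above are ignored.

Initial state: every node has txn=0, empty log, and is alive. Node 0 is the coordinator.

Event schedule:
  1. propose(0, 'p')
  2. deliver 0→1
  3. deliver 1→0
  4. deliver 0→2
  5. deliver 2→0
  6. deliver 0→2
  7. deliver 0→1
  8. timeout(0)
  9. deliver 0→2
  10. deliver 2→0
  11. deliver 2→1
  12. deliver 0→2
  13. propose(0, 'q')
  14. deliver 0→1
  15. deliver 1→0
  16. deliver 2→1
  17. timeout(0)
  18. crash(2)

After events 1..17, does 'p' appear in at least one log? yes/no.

yes

[1] propose(0,'p') → N0(coor t1 [-])
[2] deliver 0→1 → N1(part t1 [-])
[3] deliver 1→0 → ∅
[4] deliver 0→2 → N2(part t1 [-])
[5] deliver 2→0 → N0(coor t1 [p])
[6] deliver 0→2 → N2(part t1 [p])
[7] deliver 0→1 → N1(part t1 [p])
[8] timeout(0) → N0(coor t2 [p])
[9] deliver 0→2 → N2(part t2 [p])
[10] deliver 2→0 → ∅
[11] deliver 2→1 → ∅
[12] deliver 0→2 → ∅
[13] propose(0,'q') → N0(coor t3 [p])
[14] deliver 0→1 → N1(part t2 [p])
[15] deliver 1→0 → ∅
[16] deliver 2→1 → ∅
[17] timeout(0) → N0(coor t4 [p])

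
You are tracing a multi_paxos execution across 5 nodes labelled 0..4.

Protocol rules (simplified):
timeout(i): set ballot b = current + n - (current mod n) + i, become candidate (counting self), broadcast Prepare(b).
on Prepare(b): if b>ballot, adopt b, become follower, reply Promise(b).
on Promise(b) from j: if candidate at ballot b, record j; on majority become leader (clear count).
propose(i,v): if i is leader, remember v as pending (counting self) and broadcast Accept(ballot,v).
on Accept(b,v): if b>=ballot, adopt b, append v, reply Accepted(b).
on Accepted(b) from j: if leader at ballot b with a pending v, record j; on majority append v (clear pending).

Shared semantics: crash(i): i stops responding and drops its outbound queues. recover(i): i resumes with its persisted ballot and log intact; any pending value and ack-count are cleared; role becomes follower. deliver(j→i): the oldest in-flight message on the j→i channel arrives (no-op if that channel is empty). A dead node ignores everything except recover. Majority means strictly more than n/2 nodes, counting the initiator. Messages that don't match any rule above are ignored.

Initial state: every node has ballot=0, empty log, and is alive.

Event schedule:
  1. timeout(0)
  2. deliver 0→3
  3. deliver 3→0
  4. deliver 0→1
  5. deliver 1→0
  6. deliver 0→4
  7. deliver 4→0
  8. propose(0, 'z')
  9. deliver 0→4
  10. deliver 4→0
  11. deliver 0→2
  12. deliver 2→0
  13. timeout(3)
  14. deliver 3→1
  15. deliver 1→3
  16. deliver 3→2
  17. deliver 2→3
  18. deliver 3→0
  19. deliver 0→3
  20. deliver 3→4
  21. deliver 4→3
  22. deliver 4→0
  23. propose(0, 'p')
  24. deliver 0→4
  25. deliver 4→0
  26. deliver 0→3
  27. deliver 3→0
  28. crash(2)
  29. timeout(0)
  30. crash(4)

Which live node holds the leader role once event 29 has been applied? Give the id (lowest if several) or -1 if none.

3

e1 timeout(0): 0[cand,b=5,-]
e2 deliver 0→3: 3[foll,b=5,-]
e3 deliver 3→0: ·
e4 deliver 0→1: 1[foll,b=5,-]
e5 deliver 1→0: 0[lead,b=5,-]
e6 deliver 0→4: 4[foll,b=5,-]
e7 deliver 4→0: ·
e8 propose(0,'z'): ·
e9 deliver 0→4: 4[foll,b=5,z]
e10 deliver 4→0: ·
e11 deliver 0→2: 2[foll,b=5,-]
e12 deliver 2→0: ·
e13 timeout(3): 3[cand,b=13,-]
e14 deliver 3→1: 1[foll,b=13,-]
e15 deliver 1→3: ·
e16 deliver 3→2: 2[foll,b=13,-]
e17 deliver 2→3: 3[lead,b=13,-]
e18 deliver 3→0: 0[foll,b=13,-]
e19 deliver 0→3: ·
e20 deliver 3→4: 4[foll,b=13,z]
e21 deliver 4→3: ·
e22 deliver 4→0: ·
e23 propose(0,'p'): ·
e24 deliver 0→4: ·
e25 deliver 4→0: ·
e26 deliver 0→3: ·
e27 deliver 3→0: ·
e28 crash(2): 2[✗foll,b=13,-]
e29 timeout(0): 0[cand,b=15,-]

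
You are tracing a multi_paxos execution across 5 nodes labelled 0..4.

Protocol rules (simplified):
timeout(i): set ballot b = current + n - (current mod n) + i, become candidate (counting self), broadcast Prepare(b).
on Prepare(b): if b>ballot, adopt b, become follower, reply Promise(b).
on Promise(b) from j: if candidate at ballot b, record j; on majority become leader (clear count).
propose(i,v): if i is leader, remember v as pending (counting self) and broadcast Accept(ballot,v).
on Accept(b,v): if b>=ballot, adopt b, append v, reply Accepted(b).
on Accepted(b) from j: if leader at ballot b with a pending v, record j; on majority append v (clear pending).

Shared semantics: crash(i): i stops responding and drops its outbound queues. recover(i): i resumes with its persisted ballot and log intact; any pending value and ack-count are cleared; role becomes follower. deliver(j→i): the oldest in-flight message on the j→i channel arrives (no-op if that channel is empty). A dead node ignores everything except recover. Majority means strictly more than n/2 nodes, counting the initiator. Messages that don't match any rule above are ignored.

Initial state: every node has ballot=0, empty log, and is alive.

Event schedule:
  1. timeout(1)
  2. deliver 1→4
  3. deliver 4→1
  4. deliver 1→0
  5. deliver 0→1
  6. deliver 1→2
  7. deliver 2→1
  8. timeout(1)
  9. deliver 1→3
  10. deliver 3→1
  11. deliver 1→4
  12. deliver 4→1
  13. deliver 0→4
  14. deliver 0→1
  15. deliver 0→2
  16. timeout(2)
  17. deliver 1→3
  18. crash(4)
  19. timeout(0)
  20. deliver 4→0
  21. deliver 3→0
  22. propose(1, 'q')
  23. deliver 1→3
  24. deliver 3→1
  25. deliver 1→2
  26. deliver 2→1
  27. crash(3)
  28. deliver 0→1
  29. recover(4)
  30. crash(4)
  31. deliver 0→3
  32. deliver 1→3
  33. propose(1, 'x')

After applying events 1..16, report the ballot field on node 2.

step 1 timeout(1): 1={cand,b=6,log=-}
step 2 deliver 1→4: 4={foll,b=6,log=-}
step 3 deliver 4→1: —
step 4 deliver 1→0: 0={foll,b=6,log=-}
step 5 deliver 0→1: 1={lead,b=6,log=-}
step 6 deliver 1→2: 2={foll,b=6,log=-}
step 7 deliver 2→1: —
step 8 timeout(1): 1={cand,b=11,log=-}
step 9 deliver 1→3: 3={foll,b=6,log=-}
step 10 deliver 3→1: —
step 11 deliver 1→4: 4={foll,b=11,log=-}
step 12 deliver 4→1: —
step 13 deliver 0→4: —
step 14 deliver 0→1: —
step 15 deliver 0→2: —
step 16 timeout(2): 2={cand,b=12,log=-}

12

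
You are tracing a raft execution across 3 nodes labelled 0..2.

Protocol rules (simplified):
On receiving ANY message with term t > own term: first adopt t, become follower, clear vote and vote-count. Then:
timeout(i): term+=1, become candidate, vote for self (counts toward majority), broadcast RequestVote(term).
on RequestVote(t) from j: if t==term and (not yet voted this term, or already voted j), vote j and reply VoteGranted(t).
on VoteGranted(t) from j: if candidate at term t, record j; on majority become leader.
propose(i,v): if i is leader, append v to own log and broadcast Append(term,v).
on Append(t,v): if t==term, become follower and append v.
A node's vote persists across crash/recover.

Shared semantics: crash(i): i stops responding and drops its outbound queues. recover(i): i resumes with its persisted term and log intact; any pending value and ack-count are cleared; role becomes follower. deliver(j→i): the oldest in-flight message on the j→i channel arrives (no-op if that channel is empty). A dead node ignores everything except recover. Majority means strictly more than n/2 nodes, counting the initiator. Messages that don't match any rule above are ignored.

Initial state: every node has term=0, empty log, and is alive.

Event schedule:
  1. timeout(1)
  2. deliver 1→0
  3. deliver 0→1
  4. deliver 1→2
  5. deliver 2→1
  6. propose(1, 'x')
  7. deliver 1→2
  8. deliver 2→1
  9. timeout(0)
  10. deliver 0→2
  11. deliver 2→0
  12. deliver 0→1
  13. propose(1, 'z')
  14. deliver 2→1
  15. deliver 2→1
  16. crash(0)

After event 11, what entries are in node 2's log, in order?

x

step 1 timeout(1): 1={cand,t=1,log=-}
step 2 deliver 1→0: 0={foll,t=1,log=-}
step 3 deliver 0→1: 1={lead,t=1,log=-}
step 4 deliver 1→2: 2={foll,t=1,log=-}
step 5 deliver 2→1: —
step 6 propose(1,'x'): 1={lead,t=1,log=x}
step 7 deliver 1→2: 2={foll,t=1,log=x}
step 8 deliver 2→1: —
step 9 timeout(0): 0={cand,t=2,log=-}
step 10 deliver 0→2: 2={foll,t=2,log=x}
step 11 deliver 2→0: 0={lead,t=2,log=-}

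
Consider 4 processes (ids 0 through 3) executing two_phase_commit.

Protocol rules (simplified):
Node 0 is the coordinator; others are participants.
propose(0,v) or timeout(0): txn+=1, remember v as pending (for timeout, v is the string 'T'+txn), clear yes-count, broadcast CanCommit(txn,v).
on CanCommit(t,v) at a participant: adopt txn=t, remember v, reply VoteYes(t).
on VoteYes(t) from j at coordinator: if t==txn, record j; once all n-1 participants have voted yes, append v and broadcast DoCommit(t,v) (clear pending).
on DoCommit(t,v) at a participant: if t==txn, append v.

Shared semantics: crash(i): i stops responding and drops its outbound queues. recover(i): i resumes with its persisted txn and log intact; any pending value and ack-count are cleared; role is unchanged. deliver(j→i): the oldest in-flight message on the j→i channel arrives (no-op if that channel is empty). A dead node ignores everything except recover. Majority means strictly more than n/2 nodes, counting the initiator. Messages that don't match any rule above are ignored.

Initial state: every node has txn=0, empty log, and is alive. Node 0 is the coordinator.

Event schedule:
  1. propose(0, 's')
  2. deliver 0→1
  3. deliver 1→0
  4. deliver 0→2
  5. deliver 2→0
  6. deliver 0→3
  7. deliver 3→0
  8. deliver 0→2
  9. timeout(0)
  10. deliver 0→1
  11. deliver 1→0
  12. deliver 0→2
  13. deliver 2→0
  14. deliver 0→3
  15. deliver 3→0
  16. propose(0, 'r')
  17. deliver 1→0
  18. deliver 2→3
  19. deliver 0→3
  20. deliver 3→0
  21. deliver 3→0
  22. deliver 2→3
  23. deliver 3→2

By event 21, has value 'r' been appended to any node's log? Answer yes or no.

no

1. propose(0,'s'):  <0:coor t1 ->
2. deliver 0→1:  <1:part t1 ->
3. deliver 1→0:  nop
4. deliver 0→2:  <2:part t1 ->
5. deliver 2→0:  nop
6. deliver 0→3:  <3:part t1 ->
7. deliver 3→0:  <0:coor t1 s>
8. deliver 0→2:  <2:part t1 s>
9. timeout(0):  <0:coor t2 s>
10. deliver 0→1:  <1:part t1 s>
11. deliver 1→0:  nop
12. deliver 0→2:  <2:part t2 s>
13. deliver 2→0:  nop
14. deliver 0→3:  <3:part t1 s>
15. deliver 3→0:  nop
16. propose(0,'r'):  <0:coor t3 s>
17. deliver 1→0:  nop
18. deliver 2→3:  nop
19. deliver 0→3:  <3:part t2 s>
20. deliver 3→0:  nop
21. deliver 3→0:  nop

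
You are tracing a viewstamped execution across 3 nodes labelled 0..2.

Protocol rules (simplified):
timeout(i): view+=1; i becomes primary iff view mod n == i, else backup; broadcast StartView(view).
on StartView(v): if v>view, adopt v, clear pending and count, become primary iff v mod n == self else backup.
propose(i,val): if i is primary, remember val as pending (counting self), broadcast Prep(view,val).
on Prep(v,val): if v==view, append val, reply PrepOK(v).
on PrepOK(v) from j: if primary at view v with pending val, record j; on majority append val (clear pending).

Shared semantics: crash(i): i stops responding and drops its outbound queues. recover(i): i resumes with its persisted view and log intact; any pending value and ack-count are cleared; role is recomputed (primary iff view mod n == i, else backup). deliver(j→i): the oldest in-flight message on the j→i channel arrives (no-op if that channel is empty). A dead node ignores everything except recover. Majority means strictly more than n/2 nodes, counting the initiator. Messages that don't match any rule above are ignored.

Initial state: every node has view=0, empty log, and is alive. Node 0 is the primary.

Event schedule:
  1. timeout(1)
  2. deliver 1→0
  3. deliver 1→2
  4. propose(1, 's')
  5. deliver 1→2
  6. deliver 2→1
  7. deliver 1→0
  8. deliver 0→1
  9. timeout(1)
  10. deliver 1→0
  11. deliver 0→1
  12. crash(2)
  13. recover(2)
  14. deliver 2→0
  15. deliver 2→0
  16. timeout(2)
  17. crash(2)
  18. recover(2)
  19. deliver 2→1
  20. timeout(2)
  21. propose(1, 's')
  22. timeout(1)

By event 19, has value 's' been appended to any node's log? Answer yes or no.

after 1 — timeout(1): n1:prim/v1/[-]
after 2 — deliver 1→0: n0:back/v1/[-]
after 3 — deliver 1→2: n2:back/v1/[-]
after 4 — propose(1,'s'): ·
after 5 — deliver 1→2: n2:back/v1/[s]
after 6 — deliver 2→1: n1:prim/v1/[s]
after 7 — deliver 1→0: n0:back/v1/[s]
after 8 — deliver 0→1: ·
after 9 — timeout(1): n1:back/v2/[s]
after 10 — deliver 1→0: n0:back/v2/[s]
after 11 — deliver 0→1: ·
after 12 — crash(2): n2:✗back/v1/[s]
after 13 — recover(2): n2:back/v1/[s]
after 14 — deliver 2→0: ·
after 15 — deliver 2→0: ·
after 16 — timeout(2): n2:prim/v2/[s]
after 17 — crash(2): n2:✗prim/v2/[s]
after 18 — recover(2): n2:prim/v2/[s]
after 19 — deliver 2→1: ·

yes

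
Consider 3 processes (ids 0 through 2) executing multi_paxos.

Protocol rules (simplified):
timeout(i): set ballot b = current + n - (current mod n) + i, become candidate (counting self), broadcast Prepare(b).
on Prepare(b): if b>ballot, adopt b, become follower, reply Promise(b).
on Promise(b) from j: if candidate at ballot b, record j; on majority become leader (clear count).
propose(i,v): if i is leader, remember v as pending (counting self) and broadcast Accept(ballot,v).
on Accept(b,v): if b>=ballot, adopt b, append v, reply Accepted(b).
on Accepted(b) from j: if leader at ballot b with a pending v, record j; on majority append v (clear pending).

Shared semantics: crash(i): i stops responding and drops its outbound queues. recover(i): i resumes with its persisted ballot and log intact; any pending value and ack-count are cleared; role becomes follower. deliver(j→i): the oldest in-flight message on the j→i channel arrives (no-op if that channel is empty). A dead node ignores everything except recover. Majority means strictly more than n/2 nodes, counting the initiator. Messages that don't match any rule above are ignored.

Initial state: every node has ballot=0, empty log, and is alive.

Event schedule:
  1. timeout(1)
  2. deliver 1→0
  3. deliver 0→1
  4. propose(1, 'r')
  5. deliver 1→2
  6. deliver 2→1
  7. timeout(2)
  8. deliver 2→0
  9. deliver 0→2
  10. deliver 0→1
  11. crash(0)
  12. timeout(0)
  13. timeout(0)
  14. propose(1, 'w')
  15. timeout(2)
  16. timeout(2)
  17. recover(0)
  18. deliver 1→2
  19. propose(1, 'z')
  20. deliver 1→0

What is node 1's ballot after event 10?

e1 timeout(1): 1[cand,b=4,-]
e2 deliver 1→0: 0[foll,b=4,-]
e3 deliver 0→1: 1[lead,b=4,-]
e4 propose(1,'r'): ·
e5 deliver 1→2: 2[foll,b=4,-]
e6 deliver 2→1: ·
e7 timeout(2): 2[cand,b=8,-]
e8 deliver 2→0: 0[foll,b=8,-]
e9 deliver 0→2: 2[lead,b=8,-]
e10 deliver 0→1: ·

4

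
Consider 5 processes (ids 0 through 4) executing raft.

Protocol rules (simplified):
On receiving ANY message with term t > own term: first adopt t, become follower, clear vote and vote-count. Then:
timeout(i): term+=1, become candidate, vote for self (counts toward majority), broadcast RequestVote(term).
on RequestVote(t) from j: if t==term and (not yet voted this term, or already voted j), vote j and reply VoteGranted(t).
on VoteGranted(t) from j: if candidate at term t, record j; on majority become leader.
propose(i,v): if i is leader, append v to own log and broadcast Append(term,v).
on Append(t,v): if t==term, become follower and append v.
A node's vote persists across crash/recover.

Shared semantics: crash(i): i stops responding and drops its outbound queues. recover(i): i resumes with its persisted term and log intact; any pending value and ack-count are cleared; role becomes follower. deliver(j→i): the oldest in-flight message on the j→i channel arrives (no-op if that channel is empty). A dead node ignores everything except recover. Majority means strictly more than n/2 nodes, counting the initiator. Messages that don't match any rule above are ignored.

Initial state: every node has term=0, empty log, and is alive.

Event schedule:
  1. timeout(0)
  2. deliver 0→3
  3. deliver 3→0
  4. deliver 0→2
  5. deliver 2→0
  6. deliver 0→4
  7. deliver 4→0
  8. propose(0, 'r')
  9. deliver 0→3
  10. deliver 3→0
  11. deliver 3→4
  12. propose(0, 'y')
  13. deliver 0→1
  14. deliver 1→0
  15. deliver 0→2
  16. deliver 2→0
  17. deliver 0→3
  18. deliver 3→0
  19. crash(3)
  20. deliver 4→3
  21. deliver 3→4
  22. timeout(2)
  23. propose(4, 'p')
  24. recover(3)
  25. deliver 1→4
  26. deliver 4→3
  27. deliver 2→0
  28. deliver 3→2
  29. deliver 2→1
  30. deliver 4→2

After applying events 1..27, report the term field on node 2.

2

1. timeout(0):  <0:cand t1 ->
2. deliver 0→3:  <3:foll t1 ->
3. deliver 3→0:  nop
4. deliver 0→2:  <2:foll t1 ->
5. deliver 2→0:  <0:lead t1 ->
6. deliver 0→4:  <4:foll t1 ->
7. deliver 4→0:  nop
8. propose(0,'r'):  <0:lead t1 r>
9. deliver 0→3:  <3:foll t1 r>
10. deliver 3→0:  nop
11. deliver 3→4:  nop
12. propose(0,'y'):  <0:lead t1 r,y>
13. deliver 0→1:  <1:foll t1 ->
14. deliver 1→0:  nop
15. deliver 0→2:  <2:foll t1 r>
16. deliver 2→0:  nop
17. deliver 0→3:  <3:foll t1 r,y>
18. deliver 3→0:  nop
19. crash(3):  <3:✗foll t1 r,y>
20. deliver 4→3:  nop
21. deliver 3→4:  nop
22. timeout(2):  <2:cand t2 r>
23. propose(4,'p'):  nop
24. recover(3):  <3:foll t1 r,y>
25. deliver 1→4:  nop
26. deliver 4→3:  nop
27. deliver 2→0:  <0:foll t2 r,y>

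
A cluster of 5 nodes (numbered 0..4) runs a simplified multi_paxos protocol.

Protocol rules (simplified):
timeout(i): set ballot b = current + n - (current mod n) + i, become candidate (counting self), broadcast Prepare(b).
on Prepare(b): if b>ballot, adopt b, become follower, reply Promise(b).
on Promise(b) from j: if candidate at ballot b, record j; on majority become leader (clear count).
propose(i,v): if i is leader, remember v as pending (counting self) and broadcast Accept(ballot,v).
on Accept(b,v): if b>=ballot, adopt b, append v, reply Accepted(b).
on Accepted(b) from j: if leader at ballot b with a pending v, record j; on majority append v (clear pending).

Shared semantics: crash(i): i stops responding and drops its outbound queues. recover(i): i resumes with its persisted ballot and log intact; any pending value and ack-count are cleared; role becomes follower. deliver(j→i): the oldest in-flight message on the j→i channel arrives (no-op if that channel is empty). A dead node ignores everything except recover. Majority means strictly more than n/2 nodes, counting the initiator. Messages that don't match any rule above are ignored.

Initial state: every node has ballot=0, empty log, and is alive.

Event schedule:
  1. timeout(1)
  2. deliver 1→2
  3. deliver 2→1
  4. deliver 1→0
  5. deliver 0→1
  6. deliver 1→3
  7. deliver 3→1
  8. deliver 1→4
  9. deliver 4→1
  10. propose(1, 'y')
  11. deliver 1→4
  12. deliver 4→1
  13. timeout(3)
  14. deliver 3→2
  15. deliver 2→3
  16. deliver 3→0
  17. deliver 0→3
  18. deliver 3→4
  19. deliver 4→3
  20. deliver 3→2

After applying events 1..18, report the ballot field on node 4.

1. timeout(1):  <1:cand b6 ->
2. deliver 1→2:  <2:foll b6 ->
3. deliver 2→1:  nop
4. deliver 1→0:  <0:foll b6 ->
5. deliver 0→1:  <1:lead b6 ->
6. deliver 1→3:  <3:foll b6 ->
7. deliver 3→1:  nop
8. deliver 1→4:  <4:foll b6 ->
9. deliver 4→1:  nop
10. propose(1,'y'):  nop
11. deliver 1→4:  <4:foll b6 y>
12. deliver 4→1:  nop
13. timeout(3):  <3:cand b13 ->
14. deliver 3→2:  <2:foll b13 ->
15. deliver 2→3:  nop
16. deliver 3→0:  <0:foll b13 ->
17. deliver 0→3:  <3:lead b13 ->
18. deliver 3→4:  <4:foll b13 y>

13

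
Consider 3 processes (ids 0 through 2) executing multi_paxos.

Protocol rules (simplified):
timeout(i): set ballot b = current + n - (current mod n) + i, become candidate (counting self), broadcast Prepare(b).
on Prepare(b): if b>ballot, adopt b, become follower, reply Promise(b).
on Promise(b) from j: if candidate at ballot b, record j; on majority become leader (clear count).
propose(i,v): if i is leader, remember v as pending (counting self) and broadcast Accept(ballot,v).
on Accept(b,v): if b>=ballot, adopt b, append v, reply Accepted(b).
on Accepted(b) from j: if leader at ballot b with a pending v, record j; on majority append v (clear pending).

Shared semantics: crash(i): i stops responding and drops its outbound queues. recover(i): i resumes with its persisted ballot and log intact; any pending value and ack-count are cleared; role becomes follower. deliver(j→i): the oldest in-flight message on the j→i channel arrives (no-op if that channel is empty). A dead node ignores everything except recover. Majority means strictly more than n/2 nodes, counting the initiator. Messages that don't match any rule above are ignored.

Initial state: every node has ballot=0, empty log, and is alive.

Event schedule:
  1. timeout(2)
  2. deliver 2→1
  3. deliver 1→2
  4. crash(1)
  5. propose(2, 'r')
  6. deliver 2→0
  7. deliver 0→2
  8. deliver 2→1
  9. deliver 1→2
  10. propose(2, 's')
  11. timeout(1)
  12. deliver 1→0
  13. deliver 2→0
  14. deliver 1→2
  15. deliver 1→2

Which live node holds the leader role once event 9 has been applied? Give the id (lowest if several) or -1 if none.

step 1 timeout(2): 2={cand,b=5,log=-}
step 2 deliver 2→1: 1={foll,b=5,log=-}
step 3 deliver 1→2: 2={lead,b=5,log=-}
step 4 crash(1): 1={✗foll,b=5,log=-}
step 5 propose(2,'r'): —
step 6 deliver 2→0: 0={foll,b=5,log=-}
step 7 deliver 0→2: —
step 8 deliver 2→1: —
step 9 deliver 1→2: —

2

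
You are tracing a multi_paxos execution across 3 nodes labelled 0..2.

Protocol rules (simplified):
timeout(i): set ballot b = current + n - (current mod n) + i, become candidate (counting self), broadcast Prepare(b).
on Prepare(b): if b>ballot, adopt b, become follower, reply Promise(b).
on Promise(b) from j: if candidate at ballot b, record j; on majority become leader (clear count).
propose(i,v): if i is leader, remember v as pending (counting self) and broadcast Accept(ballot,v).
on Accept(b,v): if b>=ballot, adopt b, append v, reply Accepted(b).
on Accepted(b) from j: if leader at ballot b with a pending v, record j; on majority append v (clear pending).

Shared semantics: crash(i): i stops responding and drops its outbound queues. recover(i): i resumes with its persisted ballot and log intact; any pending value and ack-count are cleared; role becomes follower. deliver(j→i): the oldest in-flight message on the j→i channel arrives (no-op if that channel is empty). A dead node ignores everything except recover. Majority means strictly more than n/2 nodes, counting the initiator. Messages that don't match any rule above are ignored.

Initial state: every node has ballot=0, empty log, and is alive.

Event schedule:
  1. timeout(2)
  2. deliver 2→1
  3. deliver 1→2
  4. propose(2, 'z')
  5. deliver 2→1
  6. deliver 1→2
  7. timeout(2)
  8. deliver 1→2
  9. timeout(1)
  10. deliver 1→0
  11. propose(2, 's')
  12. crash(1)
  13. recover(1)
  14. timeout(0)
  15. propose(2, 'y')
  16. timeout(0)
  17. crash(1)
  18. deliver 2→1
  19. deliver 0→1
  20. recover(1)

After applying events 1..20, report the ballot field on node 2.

8

[1] timeout(2) → N2(cand b5 [-])
[2] deliver 2→1 → N1(foll b5 [-])
[3] deliver 1→2 → N2(lead b5 [-])
[4] propose(2,'z') → ∅
[5] deliver 2→1 → N1(foll b5 [z])
[6] deliver 1→2 → N2(lead b5 [z])
[7] timeout(2) → N2(cand b8 [z])
[8] deliver 1→2 → ∅
[9] timeout(1) → N1(cand b7 [z])
[10] deliver 1→0 → N0(foll b7 [-])
[11] propose(2,'s') → ∅
[12] crash(1) → N1(✗cand b7 [z])
[13] recover(1) → N1(foll b7 [z])
[14] timeout(0) → N0(cand b9 [-])
[15] propose(2,'y') → ∅
[16] timeout(0) → N0(cand b12 [-])
[17] crash(1) → N1(✗foll b7 [z])
[18] deliver 2→1 → ∅
[19] deliver 0→1 → ∅
[20] recover(1) → N1(foll b7 [z])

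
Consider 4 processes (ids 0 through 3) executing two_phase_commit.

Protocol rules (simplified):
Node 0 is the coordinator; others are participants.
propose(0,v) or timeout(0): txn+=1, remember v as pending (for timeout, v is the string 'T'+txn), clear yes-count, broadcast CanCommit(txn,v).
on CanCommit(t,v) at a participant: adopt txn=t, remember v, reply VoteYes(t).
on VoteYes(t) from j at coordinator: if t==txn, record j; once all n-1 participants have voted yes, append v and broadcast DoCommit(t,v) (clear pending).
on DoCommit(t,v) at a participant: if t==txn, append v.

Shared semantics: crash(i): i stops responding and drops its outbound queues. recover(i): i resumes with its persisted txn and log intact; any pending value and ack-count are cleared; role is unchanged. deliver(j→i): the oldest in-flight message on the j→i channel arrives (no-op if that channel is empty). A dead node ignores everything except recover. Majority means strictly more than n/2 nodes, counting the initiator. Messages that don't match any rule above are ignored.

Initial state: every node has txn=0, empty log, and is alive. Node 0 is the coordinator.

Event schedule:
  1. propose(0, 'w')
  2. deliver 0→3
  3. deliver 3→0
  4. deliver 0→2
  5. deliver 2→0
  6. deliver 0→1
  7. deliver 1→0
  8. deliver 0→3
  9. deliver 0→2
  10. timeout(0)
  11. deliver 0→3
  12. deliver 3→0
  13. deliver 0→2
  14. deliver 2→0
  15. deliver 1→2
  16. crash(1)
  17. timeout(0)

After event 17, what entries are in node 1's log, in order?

empty

e1 propose(0,'w'): 0[coor,t=1,-]
e2 deliver 0→3: 3[part,t=1,-]
e3 deliver 3→0: ·
e4 deliver 0→2: 2[part,t=1,-]
e5 deliver 2→0: ·
e6 deliver 0→1: 1[part,t=1,-]
e7 deliver 1→0: 0[coor,t=1,w]
e8 deliver 0→3: 3[part,t=1,w]
e9 deliver 0→2: 2[part,t=1,w]
e10 timeout(0): 0[coor,t=2,w]
e11 deliver 0→3: 3[part,t=2,w]
e12 deliver 3→0: ·
e13 deliver 0→2: 2[part,t=2,w]
e14 deliver 2→0: ·
e15 deliver 1→2: ·
e16 crash(1): 1[✗part,t=1,-]
e17 timeout(0): 0[coor,t=3,w]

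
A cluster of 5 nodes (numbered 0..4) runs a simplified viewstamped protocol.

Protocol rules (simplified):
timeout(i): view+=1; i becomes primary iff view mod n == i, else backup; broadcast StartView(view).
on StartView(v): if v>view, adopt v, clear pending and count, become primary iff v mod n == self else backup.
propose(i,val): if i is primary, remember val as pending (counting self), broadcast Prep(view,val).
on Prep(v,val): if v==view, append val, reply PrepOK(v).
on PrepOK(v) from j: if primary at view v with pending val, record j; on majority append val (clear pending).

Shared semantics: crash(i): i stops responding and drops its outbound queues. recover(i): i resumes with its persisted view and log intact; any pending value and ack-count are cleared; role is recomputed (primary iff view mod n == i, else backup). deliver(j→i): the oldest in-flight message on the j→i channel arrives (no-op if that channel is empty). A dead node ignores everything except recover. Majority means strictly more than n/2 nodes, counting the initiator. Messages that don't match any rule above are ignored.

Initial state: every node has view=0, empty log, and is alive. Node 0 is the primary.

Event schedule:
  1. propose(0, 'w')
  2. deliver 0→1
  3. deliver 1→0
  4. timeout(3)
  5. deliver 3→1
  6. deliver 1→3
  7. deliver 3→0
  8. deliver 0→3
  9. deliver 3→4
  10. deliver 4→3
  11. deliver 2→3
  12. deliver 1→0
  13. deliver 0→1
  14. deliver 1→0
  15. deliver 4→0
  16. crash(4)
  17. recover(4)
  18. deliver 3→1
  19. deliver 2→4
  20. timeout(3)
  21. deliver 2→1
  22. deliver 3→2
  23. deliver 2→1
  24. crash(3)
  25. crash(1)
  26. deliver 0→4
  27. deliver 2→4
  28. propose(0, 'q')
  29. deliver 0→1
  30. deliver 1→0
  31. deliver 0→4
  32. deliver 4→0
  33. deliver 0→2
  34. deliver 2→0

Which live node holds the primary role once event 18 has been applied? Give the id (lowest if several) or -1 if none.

after 1 — propose(0,'w'): ·
after 2 — deliver 0→1: n1:back/v0/[w]
after 3 — deliver 1→0: ·
after 4 — timeout(3): n3:back/v1/[-]
after 5 — deliver 3→1: n1:prim/v1/[w]
after 6 — deliver 1→3: ·
after 7 — deliver 3→0: n0:back/v1/[-]
after 8 — deliver 0→3: ·
after 9 — deliver 3→4: n4:back/v1/[-]
after 10 — deliver 4→3: ·
after 11 — deliver 2→3: ·
after 12 — deliver 1→0: ·
after 13 — deliver 0→1: ·
after 14 — deliver 1→0: ·
after 15 — deliver 4→0: ·
after 16 — crash(4): n4:✗back/v1/[-]
after 17 — recover(4): n4:back/v1/[-]
after 18 — deliver 3→1: ·

1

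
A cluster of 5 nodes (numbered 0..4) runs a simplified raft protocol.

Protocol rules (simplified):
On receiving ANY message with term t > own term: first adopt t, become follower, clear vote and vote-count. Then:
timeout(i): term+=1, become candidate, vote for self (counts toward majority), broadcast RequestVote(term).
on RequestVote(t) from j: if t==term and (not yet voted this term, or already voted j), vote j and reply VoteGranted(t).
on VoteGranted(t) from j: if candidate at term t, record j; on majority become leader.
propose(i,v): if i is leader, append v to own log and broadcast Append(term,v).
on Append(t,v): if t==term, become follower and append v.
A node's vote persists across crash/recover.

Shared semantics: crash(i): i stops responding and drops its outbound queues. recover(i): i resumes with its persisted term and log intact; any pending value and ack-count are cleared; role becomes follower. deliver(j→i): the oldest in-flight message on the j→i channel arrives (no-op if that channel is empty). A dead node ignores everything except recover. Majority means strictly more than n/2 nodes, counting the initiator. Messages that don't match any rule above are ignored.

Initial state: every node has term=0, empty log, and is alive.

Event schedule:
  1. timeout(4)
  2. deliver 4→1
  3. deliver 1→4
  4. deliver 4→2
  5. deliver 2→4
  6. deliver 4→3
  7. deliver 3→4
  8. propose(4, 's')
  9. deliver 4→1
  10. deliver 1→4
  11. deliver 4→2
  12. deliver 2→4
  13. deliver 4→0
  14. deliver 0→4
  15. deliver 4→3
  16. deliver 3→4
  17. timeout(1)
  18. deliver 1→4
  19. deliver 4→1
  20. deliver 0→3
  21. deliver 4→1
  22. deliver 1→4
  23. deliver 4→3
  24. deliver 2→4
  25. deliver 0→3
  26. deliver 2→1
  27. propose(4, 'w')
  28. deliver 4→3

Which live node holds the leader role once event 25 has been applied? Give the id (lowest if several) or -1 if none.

[1] timeout(4) → N4(cand t1 [-])
[2] deliver 4→1 → N1(foll t1 [-])
[3] deliver 1→4 → ∅
[4] deliver 4→2 → N2(foll t1 [-])
[5] deliver 2→4 → N4(lead t1 [-])
[6] deliver 4→3 → N3(foll t1 [-])
[7] deliver 3→4 → ∅
[8] propose(4,'s') → N4(lead t1 [s])
[9] deliver 4→1 → N1(foll t1 [s])
[10] deliver 1→4 → ∅
[11] deliver 4→2 → N2(foll t1 [s])
[12] deliver 2→4 → ∅
[13] deliver 4→0 → N0(foll t1 [-])
[14] deliver 0→4 → ∅
[15] deliver 4→3 → N3(foll t1 [s])
[16] deliver 3→4 → ∅
[17] timeout(1) → N1(cand t2 [s])
[18] deliver 1→4 → N4(foll t2 [s])
[19] deliver 4→1 → ∅
[20] deliver 0→3 → ∅
[21] deliver 4→1 → ∅
[22] deliver 1→4 → ∅
[23] deliver 4→3 → ∅
[24] deliver 2→4 → ∅
[25] deliver 0→3 → ∅

-1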